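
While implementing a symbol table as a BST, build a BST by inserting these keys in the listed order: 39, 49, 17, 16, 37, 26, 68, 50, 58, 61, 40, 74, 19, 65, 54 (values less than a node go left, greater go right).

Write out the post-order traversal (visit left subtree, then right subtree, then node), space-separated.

39: root
49: right child of 39 (depth 1)
17: left child of 39 (depth 1)
16: left child of 17 (depth 2)
37: right child of 17 (depth 2)
26: left child of 37 (depth 3)
68: right child of 49 (depth 2)
50: left child of 68 (depth 3)
58: right child of 50 (depth 4)
61: right child of 58 (depth 5)
40: left child of 49 (depth 2)
74: right child of 68 (depth 3)
19: left child of 26 (depth 4)
65: right child of 61 (depth 6)
54: left child of 58 (depth 5)

16 19 26 37 17 40 54 65 61 58 50 74 68 49 39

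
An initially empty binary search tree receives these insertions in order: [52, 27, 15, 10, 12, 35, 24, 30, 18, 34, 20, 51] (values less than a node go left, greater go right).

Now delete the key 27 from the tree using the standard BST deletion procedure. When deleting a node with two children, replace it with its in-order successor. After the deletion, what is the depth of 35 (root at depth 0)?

2

Insert 52: tree is empty, so 52 becomes the root.
Insert 27: 27 < 52 → go left. Place as left child of 52.
Insert 15: 15 < 52 → go left; 15 < 27 → go left. Place as left child of 27.
Insert 10: 10 < 52 → go left; 10 < 27 → go left; 10 < 15 → go left. Place as left child of 15.
Insert 12: 12 < 52 → go left; 12 < 27 → go left; 12 < 15 → go left; 12 > 10 → go right. Place as right child of 10.
Insert 35: 35 < 52 → go left; 35 > 27 → go right. Place as right child of 27.
Insert 24: 24 < 52 → go left; 24 < 27 → go left; 24 > 15 → go right. Place as right child of 15.
Insert 30: 30 < 52 → go left; 30 > 27 → go right; 30 < 35 → go left. Place as left child of 35.
Insert 18: 18 < 52 → go left; 18 < 27 → go left; 18 > 15 → go right; 18 < 24 → go left. Place as left child of 24.
Insert 34: 34 < 52 → go left; 34 > 27 → go right; 34 < 35 → go left; 34 > 30 → go right. Place as right child of 30.
Insert 20: 20 < 52 → go left; 20 < 27 → go left; 20 > 15 → go right; 20 < 24 → go left; 20 > 18 → go right. Place as right child of 18.
Insert 51: 51 < 52 → go left; 51 > 27 → go right; 51 > 35 → go right. Place as right child of 35.

Delete 27 (two children — replace with in-order successor).
After deletion, path to 35: 52 → 30 → 35.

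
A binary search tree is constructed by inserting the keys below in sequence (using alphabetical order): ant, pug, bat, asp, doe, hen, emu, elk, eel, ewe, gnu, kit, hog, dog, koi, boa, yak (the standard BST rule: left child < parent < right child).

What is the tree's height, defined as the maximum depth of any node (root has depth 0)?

Insert ant: tree is empty, so ant becomes the root.
Insert pug: pug > ant → go right. Place as right child of ant.
Insert bat: bat > ant → go right; bat < pug → go left. Place as left child of pug.
Insert asp: asp > ant → go right; asp < pug → go left; asp < bat → go left. Place as left child of bat.
Insert doe: doe > ant → go right; doe < pug → go left; doe > bat → go right. Place as right child of bat.
Insert hen: hen > ant → go right; hen < pug → go left; hen > bat → go right; hen > doe → go right. Place as right child of doe.
Insert emu: emu > ant → go right; emu < pug → go left; emu > bat → go right; emu > doe → go right; emu < hen → go left. Place as left child of hen.
Insert elk: elk > ant → go right; elk < pug → go left; elk > bat → go right; elk > doe → go right; elk < hen → go left; elk < emu → go left. Place as left child of emu.
Insert eel: eel > ant → go right; eel < pug → go left; eel > bat → go right; eel > doe → go right; eel < hen → go left; eel < emu → go left; eel < elk → go left. Place as left child of elk.
Insert ewe: ewe > ant → go right; ewe < pug → go left; ewe > bat → go right; ewe > doe → go right; ewe < hen → go left; ewe > emu → go right. Place as right child of emu.
Insert gnu: gnu > ant → go right; gnu < pug → go left; gnu > bat → go right; gnu > doe → go right; gnu < hen → go left; gnu > emu → go right; gnu > ewe → go right. Place as right child of ewe.
Insert kit: kit > ant → go right; kit < pug → go left; kit > bat → go right; kit > doe → go right; kit > hen → go right. Place as right child of hen.
Insert hog: hog > ant → go right; hog < pug → go left; hog > bat → go right; hog > doe → go right; hog > hen → go right; hog < kit → go left. Place as left child of kit.
Insert dog: dog > ant → go right; dog < pug → go left; dog > bat → go right; dog > doe → go right; dog < hen → go left; dog < emu → go left; dog < elk → go left; dog < eel → go left. Place as left child of eel.
Insert koi: koi > ant → go right; koi < pug → go left; koi > bat → go right; koi > doe → go right; koi > hen → go right; koi > kit → go right. Place as right child of kit.
Insert boa: boa > ant → go right; boa < pug → go left; boa > bat → go right; boa < doe → go left. Place as left child of doe.
Insert yak: yak > ant → go right; yak > pug → go right. Place as right child of pug.

The deepest node is dog at depth 8.

8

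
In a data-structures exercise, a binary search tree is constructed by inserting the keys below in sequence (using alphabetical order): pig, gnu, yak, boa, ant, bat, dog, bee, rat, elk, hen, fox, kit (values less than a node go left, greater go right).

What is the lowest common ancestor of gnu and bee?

pig: root
gnu: left child of pig (depth 1)
yak: right child of pig (depth 1)
boa: left child of gnu (depth 2)
ant: left child of boa (depth 3)
bat: right child of ant (depth 4)
dog: right child of boa (depth 3)
bee: right child of bat (depth 5)
rat: left child of yak (depth 2)
elk: right child of dog (depth 4)
hen: right child of gnu (depth 2)
fox: right child of elk (depth 5)
kit: right child of hen (depth 3)

Path to gnu: pig → gnu
Path to bee: pig → gnu → boa → ant → bat → bee
gnu lies on both paths and is an ancestor of the other node.

gnu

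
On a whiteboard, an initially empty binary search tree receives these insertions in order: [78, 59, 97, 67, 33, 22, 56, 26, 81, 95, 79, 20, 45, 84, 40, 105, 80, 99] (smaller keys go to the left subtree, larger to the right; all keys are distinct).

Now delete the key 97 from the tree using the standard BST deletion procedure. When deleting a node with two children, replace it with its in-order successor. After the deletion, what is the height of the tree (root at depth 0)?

Resulting structure (node: left, right):
  78: L=59, R=97
  59: L=33, R=67
  97: L=81, R=105
  67: L=–, R=–
  33: L=22, R=56
  22: L=20, R=26
  56: L=45, R=–
  26: L=–, R=–
  81: L=79, R=95
  95: L=84, R=–
  79: L=–, R=80
  20: L=–, R=–
  45: L=40, R=–
  84: L=–, R=–
  40: L=–, R=–
  105: L=99, R=–
  80: L=–, R=–
  99: L=–, R=–

Delete 97 (two children — replace with in-order successor).
After deletion, deepest node is 40 at depth 5.

5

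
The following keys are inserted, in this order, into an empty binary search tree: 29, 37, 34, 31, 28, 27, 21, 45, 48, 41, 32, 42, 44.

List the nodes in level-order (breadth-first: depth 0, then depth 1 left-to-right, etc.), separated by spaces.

Resulting structure (node: left, right):
  29: L=28, R=37
  37: L=34, R=45
  34: L=31, R=–
  31: L=–, R=32
  28: L=27, R=–
  27: L=21, R=–
  21: L=–, R=–
  45: L=41, R=48
  48: L=–, R=–
  41: L=–, R=42
  32: L=–, R=–
  42: L=–, R=44
  44: L=–, R=–

29 28 37 27 34 45 21 31 41 48 32 42 44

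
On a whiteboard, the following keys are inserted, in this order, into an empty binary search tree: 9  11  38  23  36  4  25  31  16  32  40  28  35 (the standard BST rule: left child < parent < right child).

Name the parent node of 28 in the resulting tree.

31

Resulting structure (node: left, right):
  9: L=4, R=11
  11: L=–, R=38
  38: L=23, R=40
  23: L=16, R=36
  36: L=25, R=–
  4: L=–, R=–
  25: L=–, R=31
  31: L=28, R=32
  16: L=–, R=–
  32: L=–, R=35
  40: L=–, R=–
  28: L=–, R=–
  35: L=–, R=–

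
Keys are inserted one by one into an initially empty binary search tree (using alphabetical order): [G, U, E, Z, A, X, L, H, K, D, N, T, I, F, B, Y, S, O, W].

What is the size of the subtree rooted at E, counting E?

5

Insert G: tree is empty, so G becomes the root.
Insert U: U > G → go right. Place as right child of G.
Insert E: E < G → go left. Place as left child of G.
Insert Z: Z > G → go right; Z > U → go right. Place as right child of U.
Insert A: A < G → go left; A < E → go left. Place as left child of E.
Insert X: X > G → go right; X > U → go right; X < Z → go left. Place as left child of Z.
Insert L: L > G → go right; L < U → go left. Place as left child of U.
Insert H: H > G → go right; H < U → go left; H < L → go left. Place as left child of L.
Insert K: K > G → go right; K < U → go left; K < L → go left; K > H → go right. Place as right child of H.
Insert D: D < G → go left; D < E → go left; D > A → go right. Place as right child of A.
Insert N: N > G → go right; N < U → go left; N > L → go right. Place as right child of L.
Insert T: T > G → go right; T < U → go left; T > L → go right; T > N → go right. Place as right child of N.
Insert I: I > G → go right; I < U → go left; I < L → go left; I > H → go right; I < K → go left. Place as left child of K.
Insert F: F < G → go left; F > E → go right. Place as right child of E.
Insert B: B < G → go left; B < E → go left; B > A → go right; B < D → go left. Place as left child of D.
Insert Y: Y > G → go right; Y > U → go right; Y < Z → go left; Y > X → go right. Place as right child of X.
Insert S: S > G → go right; S < U → go left; S > L → go right; S > N → go right; S < T → go left. Place as left child of T.
Insert O: O > G → go right; O < U → go left; O > L → go right; O > N → go right; O < T → go left; O < S → go left. Place as left child of S.
Insert W: W > G → go right; W > U → go right; W < Z → go left; W < X → go left. Place as left child of X.

Subtree rooted at E contains: E, A, D, B, F — 5 nodes.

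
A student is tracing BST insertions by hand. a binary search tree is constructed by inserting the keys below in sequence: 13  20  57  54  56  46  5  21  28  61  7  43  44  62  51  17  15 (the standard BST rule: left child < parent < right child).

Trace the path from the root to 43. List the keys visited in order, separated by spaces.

13 20 57 54 46 21 28 43

Insert 13: tree is empty, so 13 becomes the root.
Insert 20: 20 > 13 → go right. Place as right child of 13.
Insert 57: 57 > 13 → go right; 57 > 20 → go right. Place as right child of 20.
Insert 54: 54 > 13 → go right; 54 > 20 → go right; 54 < 57 → go left. Place as left child of 57.
Insert 56: 56 > 13 → go right; 56 > 20 → go right; 56 < 57 → go left; 56 > 54 → go right. Place as right child of 54.
Insert 46: 46 > 13 → go right; 46 > 20 → go right; 46 < 57 → go left; 46 < 54 → go left. Place as left child of 54.
Insert 5: 5 < 13 → go left. Place as left child of 13.
Insert 21: 21 > 13 → go right; 21 > 20 → go right; 21 < 57 → go left; 21 < 54 → go left; 21 < 46 → go left. Place as left child of 46.
Insert 28: 28 > 13 → go right; 28 > 20 → go right; 28 < 57 → go left; 28 < 54 → go left; 28 < 46 → go left; 28 > 21 → go right. Place as right child of 21.
Insert 61: 61 > 13 → go right; 61 > 20 → go right; 61 > 57 → go right. Place as right child of 57.
Insert 7: 7 < 13 → go left; 7 > 5 → go right. Place as right child of 5.
Insert 43: 43 > 13 → go right; 43 > 20 → go right; 43 < 57 → go left; 43 < 54 → go left; 43 < 46 → go left; 43 > 21 → go right; 43 > 28 → go right. Place as right child of 28.
Insert 44: 44 > 13 → go right; 44 > 20 → go right; 44 < 57 → go left; 44 < 54 → go left; 44 < 46 → go left; 44 > 21 → go right; 44 > 28 → go right; 44 > 43 → go right. Place as right child of 43.
Insert 62: 62 > 13 → go right; 62 > 20 → go right; 62 > 57 → go right; 62 > 61 → go right. Place as right child of 61.
Insert 51: 51 > 13 → go right; 51 > 20 → go right; 51 < 57 → go left; 51 < 54 → go left; 51 > 46 → go right. Place as right child of 46.
Insert 17: 17 > 13 → go right; 17 < 20 → go left. Place as left child of 20.
Insert 15: 15 > 13 → go right; 15 < 20 → go left; 15 < 17 → go left. Place as left child of 17.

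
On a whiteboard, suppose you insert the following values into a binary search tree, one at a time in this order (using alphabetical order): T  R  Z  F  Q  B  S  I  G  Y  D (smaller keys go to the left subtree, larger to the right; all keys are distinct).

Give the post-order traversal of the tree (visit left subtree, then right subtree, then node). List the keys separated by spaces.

D B G I Q F S R Y Z T

Insert T: tree is empty, so T becomes the root.
Insert R: R < T → go left. Place as left child of T.
Insert Z: Z > T → go right. Place as right child of T.
Insert F: F < T → go left; F < R → go left. Place as left child of R.
Insert Q: Q < T → go left; Q < R → go left; Q > F → go right. Place as right child of F.
Insert B: B < T → go left; B < R → go left; B < F → go left. Place as left child of F.
Insert S: S < T → go left; S > R → go right. Place as right child of R.
Insert I: I < T → go left; I < R → go left; I > F → go right; I < Q → go left. Place as left child of Q.
Insert G: G < T → go left; G < R → go left; G > F → go right; G < Q → go left; G < I → go left. Place as left child of I.
Insert Y: Y > T → go right; Y < Z → go left. Place as left child of Z.
Insert D: D < T → go left; D < R → go left; D < F → go left; D > B → go right. Place as right child of B.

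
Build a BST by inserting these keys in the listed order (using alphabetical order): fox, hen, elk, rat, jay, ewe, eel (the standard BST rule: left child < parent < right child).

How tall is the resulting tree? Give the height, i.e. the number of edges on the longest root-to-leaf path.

fox: root
hen: right child of fox (depth 1)
elk: left child of fox (depth 1)
rat: right child of hen (depth 2)
jay: left child of rat (depth 3)
ewe: right child of elk (depth 2)
eel: left child of elk (depth 2)

The deepest node is jay at depth 3.

3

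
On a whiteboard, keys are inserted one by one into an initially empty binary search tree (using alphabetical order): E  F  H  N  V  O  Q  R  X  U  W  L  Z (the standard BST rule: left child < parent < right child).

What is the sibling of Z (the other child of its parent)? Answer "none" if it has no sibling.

Resulting structure (node: left, right):
  E: L=–, R=F
  F: L=–, R=H
  H: L=–, R=N
  N: L=L, R=V
  V: L=O, R=X
  O: L=–, R=Q
  Q: L=–, R=R
  R: L=–, R=U
  X: L=W, R=Z
  U: L=–, R=–
  W: L=–, R=–
  L: L=–, R=–
  Z: L=–, R=–

Z's parent is X; the other child of X is W.

W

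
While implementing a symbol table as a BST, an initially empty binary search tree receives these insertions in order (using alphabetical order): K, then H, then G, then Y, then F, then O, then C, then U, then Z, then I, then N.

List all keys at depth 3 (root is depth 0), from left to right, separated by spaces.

F N U

Insert K: tree is empty, so K becomes the root.
Insert H: H < K → go left. Place as left child of K.
Insert G: G < K → go left; G < H → go left. Place as left child of H.
Insert Y: Y > K → go right. Place as right child of K.
Insert F: F < K → go left; F < H → go left; F < G → go left. Place as left child of G.
Insert O: O > K → go right; O < Y → go left. Place as left child of Y.
Insert C: C < K → go left; C < H → go left; C < G → go left; C < F → go left. Place as left child of F.
Insert U: U > K → go right; U < Y → go left; U > O → go right. Place as right child of O.
Insert Z: Z > K → go right; Z > Y → go right. Place as right child of Y.
Insert I: I < K → go left; I > H → go right. Place as right child of H.
Insert N: N > K → go right; N < Y → go left; N < O → go left. Place as left child of O.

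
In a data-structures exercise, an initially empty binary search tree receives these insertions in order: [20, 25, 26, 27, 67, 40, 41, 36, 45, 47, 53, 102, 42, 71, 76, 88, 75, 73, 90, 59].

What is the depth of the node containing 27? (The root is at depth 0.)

3

Resulting structure (node: left, right):
  20: L=–, R=25
  25: L=–, R=26
  26: L=–, R=27
  27: L=–, R=67
  67: L=40, R=102
  40: L=36, R=41
  41: L=–, R=45
  36: L=–, R=–
  45: L=42, R=47
  47: L=–, R=53
  53: L=–, R=59
  102: L=71, R=–
  42: L=–, R=–
  71: L=–, R=76
  76: L=75, R=88
  88: L=–, R=90
  75: L=73, R=–
  73: L=–, R=–
  90: L=–, R=–
  59: L=–, R=–

Path to 27: 20 → 25 → 26 → 27, which is 3 edges.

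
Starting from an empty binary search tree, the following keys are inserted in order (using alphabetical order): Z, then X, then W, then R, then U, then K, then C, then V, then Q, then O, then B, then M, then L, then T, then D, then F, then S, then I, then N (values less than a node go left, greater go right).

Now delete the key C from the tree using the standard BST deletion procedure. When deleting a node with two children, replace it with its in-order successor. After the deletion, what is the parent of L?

Z: root
X: left child of Z (depth 1)
W: left child of X (depth 2)
R: left child of W (depth 3)
U: right child of R (depth 4)
K: left child of R (depth 4)
C: left child of K (depth 5)
V: right child of U (depth 5)
Q: right child of K (depth 5)
O: left child of Q (depth 6)
B: left child of C (depth 6)
M: left child of O (depth 7)
L: left child of M (depth 8)
T: left child of U (depth 5)
D: right child of C (depth 6)
F: right child of D (depth 7)
S: left child of T (depth 6)
I: right child of F (depth 8)
N: right child of M (depth 8)

Delete C (two children — replace with in-order successor).
After deletion, L's parent is M.

M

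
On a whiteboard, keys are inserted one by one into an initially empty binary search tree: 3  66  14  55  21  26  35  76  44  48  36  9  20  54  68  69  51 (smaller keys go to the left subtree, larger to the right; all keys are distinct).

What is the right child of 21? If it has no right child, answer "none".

26

Insert 3: tree is empty, so 3 becomes the root.
Insert 66: 66 > 3 → go right. Place as right child of 3.
Insert 14: 14 > 3 → go right; 14 < 66 → go left. Place as left child of 66.
Insert 55: 55 > 3 → go right; 55 < 66 → go left; 55 > 14 → go right. Place as right child of 14.
Insert 21: 21 > 3 → go right; 21 < 66 → go left; 21 > 14 → go right; 21 < 55 → go left. Place as left child of 55.
Insert 26: 26 > 3 → go right; 26 < 66 → go left; 26 > 14 → go right; 26 < 55 → go left; 26 > 21 → go right. Place as right child of 21.
Insert 35: 35 > 3 → go right; 35 < 66 → go left; 35 > 14 → go right; 35 < 55 → go left; 35 > 21 → go right; 35 > 26 → go right. Place as right child of 26.
Insert 76: 76 > 3 → go right; 76 > 66 → go right. Place as right child of 66.
Insert 44: 44 > 3 → go right; 44 < 66 → go left; 44 > 14 → go right; 44 < 55 → go left; 44 > 21 → go right; 44 > 26 → go right; 44 > 35 → go right. Place as right child of 35.
Insert 48: 48 > 3 → go right; 48 < 66 → go left; 48 > 14 → go right; 48 < 55 → go left; 48 > 21 → go right; 48 > 26 → go right; 48 > 35 → go right; 48 > 44 → go right. Place as right child of 44.
Insert 36: 36 > 3 → go right; 36 < 66 → go left; 36 > 14 → go right; 36 < 55 → go left; 36 > 21 → go right; 36 > 26 → go right; 36 > 35 → go right; 36 < 44 → go left. Place as left child of 44.
Insert 9: 9 > 3 → go right; 9 < 66 → go left; 9 < 14 → go left. Place as left child of 14.
Insert 20: 20 > 3 → go right; 20 < 66 → go left; 20 > 14 → go right; 20 < 55 → go left; 20 < 21 → go left. Place as left child of 21.
Insert 54: 54 > 3 → go right; 54 < 66 → go left; 54 > 14 → go right; 54 < 55 → go left; 54 > 21 → go right; 54 > 26 → go right; 54 > 35 → go right; 54 > 44 → go right; 54 > 48 → go right. Place as right child of 48.
Insert 68: 68 > 3 → go right; 68 > 66 → go right; 68 < 76 → go left. Place as left child of 76.
Insert 69: 69 > 3 → go right; 69 > 66 → go right; 69 < 76 → go left; 69 > 68 → go right. Place as right child of 68.
Insert 51: 51 > 3 → go right; 51 < 66 → go left; 51 > 14 → go right; 51 < 55 → go left; 51 > 21 → go right; 51 > 26 → go right; 51 > 35 → go right; 51 > 44 → go right; 51 > 48 → go right; 51 < 54 → go left. Place as left child of 54.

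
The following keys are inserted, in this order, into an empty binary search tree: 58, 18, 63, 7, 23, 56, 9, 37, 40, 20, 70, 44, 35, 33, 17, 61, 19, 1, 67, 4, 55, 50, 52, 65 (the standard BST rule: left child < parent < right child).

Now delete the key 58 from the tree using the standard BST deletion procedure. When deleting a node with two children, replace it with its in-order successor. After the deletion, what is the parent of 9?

58: root
18: left child of 58 (depth 1)
63: right child of 58 (depth 1)
7: left child of 18 (depth 2)
23: right child of 18 (depth 2)
56: right child of 23 (depth 3)
9: right child of 7 (depth 3)
37: left child of 56 (depth 4)
40: right child of 37 (depth 5)
20: left child of 23 (depth 3)
70: right child of 63 (depth 2)
44: right child of 40 (depth 6)
35: left child of 37 (depth 5)
33: left child of 35 (depth 6)
17: right child of 9 (depth 4)
61: left child of 63 (depth 2)
19: left child of 20 (depth 4)
1: left child of 7 (depth 3)
67: left child of 70 (depth 3)
4: right child of 1 (depth 4)
55: right child of 44 (depth 7)
50: left child of 55 (depth 8)
52: right child of 50 (depth 9)
65: left child of 67 (depth 4)

Delete 58 (two children — replace with in-order successor).
After deletion, 9's parent is 7.

7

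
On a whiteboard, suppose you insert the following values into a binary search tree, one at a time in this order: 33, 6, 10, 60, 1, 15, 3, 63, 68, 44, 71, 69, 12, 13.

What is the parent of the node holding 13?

12

33: root
6: left child of 33 (depth 1)
10: right child of 6 (depth 2)
60: right child of 33 (depth 1)
1: left child of 6 (depth 2)
15: right child of 10 (depth 3)
3: right child of 1 (depth 3)
63: right child of 60 (depth 2)
68: right child of 63 (depth 3)
44: left child of 60 (depth 2)
71: right child of 68 (depth 4)
69: left child of 71 (depth 5)
12: left child of 15 (depth 4)
13: right child of 12 (depth 5)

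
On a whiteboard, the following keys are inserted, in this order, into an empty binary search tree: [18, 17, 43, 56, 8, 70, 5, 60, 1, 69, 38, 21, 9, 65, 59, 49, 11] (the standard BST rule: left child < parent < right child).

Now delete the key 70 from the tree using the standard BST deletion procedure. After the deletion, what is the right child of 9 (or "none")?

Insert 18: tree is empty, so 18 becomes the root.
Insert 17: 17 < 18 → go left. Place as left child of 18.
Insert 43: 43 > 18 → go right. Place as right child of 18.
Insert 56: 56 > 18 → go right; 56 > 43 → go right. Place as right child of 43.
Insert 8: 8 < 18 → go left; 8 < 17 → go left. Place as left child of 17.
Insert 70: 70 > 18 → go right; 70 > 43 → go right; 70 > 56 → go right. Place as right child of 56.
Insert 5: 5 < 18 → go left; 5 < 17 → go left; 5 < 8 → go left. Place as left child of 8.
Insert 60: 60 > 18 → go right; 60 > 43 → go right; 60 > 56 → go right; 60 < 70 → go left. Place as left child of 70.
Insert 1: 1 < 18 → go left; 1 < 17 → go left; 1 < 8 → go left; 1 < 5 → go left. Place as left child of 5.
Insert 69: 69 > 18 → go right; 69 > 43 → go right; 69 > 56 → go right; 69 < 70 → go left; 69 > 60 → go right. Place as right child of 60.
Insert 38: 38 > 18 → go right; 38 < 43 → go left. Place as left child of 43.
Insert 21: 21 > 18 → go right; 21 < 43 → go left; 21 < 38 → go left. Place as left child of 38.
Insert 9: 9 < 18 → go left; 9 < 17 → go left; 9 > 8 → go right. Place as right child of 8.
Insert 65: 65 > 18 → go right; 65 > 43 → go right; 65 > 56 → go right; 65 < 70 → go left; 65 > 60 → go right; 65 < 69 → go left. Place as left child of 69.
Insert 59: 59 > 18 → go right; 59 > 43 → go right; 59 > 56 → go right; 59 < 70 → go left; 59 < 60 → go left. Place as left child of 60.
Insert 49: 49 > 18 → go right; 49 > 43 → go right; 49 < 56 → go left. Place as left child of 56.
Insert 11: 11 < 18 → go left; 11 < 17 → go left; 11 > 8 → go right; 11 > 9 → go right. Place as right child of 9.

Delete 70 (at most one child — splice it out).
After deletion, 9's right child: 11.

11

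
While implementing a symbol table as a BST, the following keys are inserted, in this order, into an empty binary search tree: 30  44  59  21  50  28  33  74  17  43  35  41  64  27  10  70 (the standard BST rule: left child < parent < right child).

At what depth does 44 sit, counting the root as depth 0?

30: root
44: right child of 30 (depth 1)
59: right child of 44 (depth 2)
21: left child of 30 (depth 1)
50: left child of 59 (depth 3)
28: right child of 21 (depth 2)
33: left child of 44 (depth 2)
74: right child of 59 (depth 3)
17: left child of 21 (depth 2)
43: right child of 33 (depth 3)
35: left child of 43 (depth 4)
41: right child of 35 (depth 5)
64: left child of 74 (depth 4)
27: left child of 28 (depth 3)
10: left child of 17 (depth 3)
70: right child of 64 (depth 5)

Path to 44: 30 → 44, which is 1 edge.

1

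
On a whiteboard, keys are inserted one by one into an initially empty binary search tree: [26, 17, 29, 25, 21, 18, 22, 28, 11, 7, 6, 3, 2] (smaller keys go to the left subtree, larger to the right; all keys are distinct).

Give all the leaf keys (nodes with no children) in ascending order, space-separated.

Resulting structure (node: left, right):
  26: L=17, R=29
  17: L=11, R=25
  29: L=28, R=–
  25: L=21, R=–
  21: L=18, R=22
  18: L=–, R=–
  22: L=–, R=–
  28: L=–, R=–
  11: L=7, R=–
  7: L=6, R=–
  6: L=3, R=–
  3: L=2, R=–
  2: L=–, R=–

2 18 22 28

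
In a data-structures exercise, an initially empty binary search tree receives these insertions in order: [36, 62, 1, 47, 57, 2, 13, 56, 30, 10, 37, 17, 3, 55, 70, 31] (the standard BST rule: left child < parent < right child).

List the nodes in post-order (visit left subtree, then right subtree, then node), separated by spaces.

Resulting structure (node: left, right):
  36: L=1, R=62
  62: L=47, R=70
  1: L=–, R=2
  47: L=37, R=57
  57: L=56, R=–
  2: L=–, R=13
  13: L=10, R=30
  56: L=55, R=–
  30: L=17, R=31
  10: L=3, R=–
  37: L=–, R=–
  17: L=–, R=–
  3: L=–, R=–
  55: L=–, R=–
  70: L=–, R=–
  31: L=–, R=–

3 10 17 31 30 13 2 1 37 55 56 57 47 70 62 36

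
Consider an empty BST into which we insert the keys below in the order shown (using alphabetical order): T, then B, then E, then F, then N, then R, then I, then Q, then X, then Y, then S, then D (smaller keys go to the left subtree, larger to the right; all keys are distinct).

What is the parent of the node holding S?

R

Resulting structure (node: left, right):
  T: L=B, R=X
  B: L=–, R=E
  E: L=D, R=F
  F: L=–, R=N
  N: L=I, R=R
  R: L=Q, R=S
  I: L=–, R=–
  Q: L=–, R=–
  X: L=–, R=Y
  Y: L=–, R=–
  S: L=–, R=–
  D: L=–, R=–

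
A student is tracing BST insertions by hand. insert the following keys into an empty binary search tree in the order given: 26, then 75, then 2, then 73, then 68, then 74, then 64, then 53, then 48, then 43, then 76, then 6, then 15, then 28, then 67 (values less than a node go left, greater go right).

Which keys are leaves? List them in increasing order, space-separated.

15 28 67 74 76

Insert 26: tree is empty, so 26 becomes the root.
Insert 75: 75 > 26 → go right. Place as right child of 26.
Insert 2: 2 < 26 → go left. Place as left child of 26.
Insert 73: 73 > 26 → go right; 73 < 75 → go left. Place as left child of 75.
Insert 68: 68 > 26 → go right; 68 < 75 → go left; 68 < 73 → go left. Place as left child of 73.
Insert 74: 74 > 26 → go right; 74 < 75 → go left; 74 > 73 → go right. Place as right child of 73.
Insert 64: 64 > 26 → go right; 64 < 75 → go left; 64 < 73 → go left; 64 < 68 → go left. Place as left child of 68.
Insert 53: 53 > 26 → go right; 53 < 75 → go left; 53 < 73 → go left; 53 < 68 → go left; 53 < 64 → go left. Place as left child of 64.
Insert 48: 48 > 26 → go right; 48 < 75 → go left; 48 < 73 → go left; 48 < 68 → go left; 48 < 64 → go left; 48 < 53 → go left. Place as left child of 53.
Insert 43: 43 > 26 → go right; 43 < 75 → go left; 43 < 73 → go left; 43 < 68 → go left; 43 < 64 → go left; 43 < 53 → go left; 43 < 48 → go left. Place as left child of 48.
Insert 76: 76 > 26 → go right; 76 > 75 → go right. Place as right child of 75.
Insert 6: 6 < 26 → go left; 6 > 2 → go right. Place as right child of 2.
Insert 15: 15 < 26 → go left; 15 > 2 → go right; 15 > 6 → go right. Place as right child of 6.
Insert 28: 28 > 26 → go right; 28 < 75 → go left; 28 < 73 → go left; 28 < 68 → go left; 28 < 64 → go left; 28 < 53 → go left; 28 < 48 → go left; 28 < 43 → go left. Place as left child of 43.
Insert 67: 67 > 26 → go right; 67 < 75 → go left; 67 < 73 → go left; 67 < 68 → go left; 67 > 64 → go right. Place as right child of 64.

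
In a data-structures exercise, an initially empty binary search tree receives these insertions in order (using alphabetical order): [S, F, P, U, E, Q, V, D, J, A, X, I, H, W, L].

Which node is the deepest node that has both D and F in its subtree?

S: root
F: left child of S (depth 1)
P: right child of F (depth 2)
U: right child of S (depth 1)
E: left child of F (depth 2)
Q: right child of P (depth 3)
V: right child of U (depth 2)
D: left child of E (depth 3)
J: left child of P (depth 3)
A: left child of D (depth 4)
X: right child of V (depth 3)
I: left child of J (depth 4)
H: left child of I (depth 5)
W: left child of X (depth 4)
L: right child of J (depth 4)

Path to D: S → F → E → D
Path to F: S → F
F lies on both paths and is an ancestor of the other node.

F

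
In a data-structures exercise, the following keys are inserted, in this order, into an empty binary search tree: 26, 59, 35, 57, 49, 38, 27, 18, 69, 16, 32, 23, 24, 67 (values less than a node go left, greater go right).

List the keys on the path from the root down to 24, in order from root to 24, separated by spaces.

Insert 26: tree is empty, so 26 becomes the root.
Insert 59: 59 > 26 → go right. Place as right child of 26.
Insert 35: 35 > 26 → go right; 35 < 59 → go left. Place as left child of 59.
Insert 57: 57 > 26 → go right; 57 < 59 → go left; 57 > 35 → go right. Place as right child of 35.
Insert 49: 49 > 26 → go right; 49 < 59 → go left; 49 > 35 → go right; 49 < 57 → go left. Place as left child of 57.
Insert 38: 38 > 26 → go right; 38 < 59 → go left; 38 > 35 → go right; 38 < 57 → go left; 38 < 49 → go left. Place as left child of 49.
Insert 27: 27 > 26 → go right; 27 < 59 → go left; 27 < 35 → go left. Place as left child of 35.
Insert 18: 18 < 26 → go left. Place as left child of 26.
Insert 69: 69 > 26 → go right; 69 > 59 → go right. Place as right child of 59.
Insert 16: 16 < 26 → go left; 16 < 18 → go left. Place as left child of 18.
Insert 32: 32 > 26 → go right; 32 < 59 → go left; 32 < 35 → go left; 32 > 27 → go right. Place as right child of 27.
Insert 23: 23 < 26 → go left; 23 > 18 → go right. Place as right child of 18.
Insert 24: 24 < 26 → go left; 24 > 18 → go right; 24 > 23 → go right. Place as right child of 23.
Insert 67: 67 > 26 → go right; 67 > 59 → go right; 67 < 69 → go left. Place as left child of 69.

26 18 23 24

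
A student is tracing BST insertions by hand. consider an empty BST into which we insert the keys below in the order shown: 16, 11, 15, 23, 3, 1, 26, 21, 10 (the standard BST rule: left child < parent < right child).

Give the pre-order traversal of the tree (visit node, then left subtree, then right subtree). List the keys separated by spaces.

16 11 3 1 10 15 23 21 26

16: root
11: left child of 16 (depth 1)
15: right child of 11 (depth 2)
23: right child of 16 (depth 1)
3: left child of 11 (depth 2)
1: left child of 3 (depth 3)
26: right child of 23 (depth 2)
21: left child of 23 (depth 2)
10: right child of 3 (depth 3)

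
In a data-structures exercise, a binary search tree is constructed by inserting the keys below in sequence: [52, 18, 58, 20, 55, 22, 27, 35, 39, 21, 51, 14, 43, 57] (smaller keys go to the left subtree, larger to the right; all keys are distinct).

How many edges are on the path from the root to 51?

52: root
18: left child of 52 (depth 1)
58: right child of 52 (depth 1)
20: right child of 18 (depth 2)
55: left child of 58 (depth 2)
22: right child of 20 (depth 3)
27: right child of 22 (depth 4)
35: right child of 27 (depth 5)
39: right child of 35 (depth 6)
21: left child of 22 (depth 4)
51: right child of 39 (depth 7)
14: left child of 18 (depth 2)
43: left child of 51 (depth 8)
57: right child of 55 (depth 3)

Path to 51: 52 → 18 → 20 → 22 → 27 → 35 → 39 → 51, which is 7 edges.

7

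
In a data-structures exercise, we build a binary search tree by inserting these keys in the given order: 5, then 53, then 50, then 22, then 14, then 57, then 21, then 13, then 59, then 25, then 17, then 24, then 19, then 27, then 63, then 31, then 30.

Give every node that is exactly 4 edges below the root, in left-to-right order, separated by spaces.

14 25 63

Insert 5: tree is empty, so 5 becomes the root.
Insert 53: 53 > 5 → go right. Place as right child of 5.
Insert 50: 50 > 5 → go right; 50 < 53 → go left. Place as left child of 53.
Insert 22: 22 > 5 → go right; 22 < 53 → go left; 22 < 50 → go left. Place as left child of 50.
Insert 14: 14 > 5 → go right; 14 < 53 → go left; 14 < 50 → go left; 14 < 22 → go left. Place as left child of 22.
Insert 57: 57 > 5 → go right; 57 > 53 → go right. Place as right child of 53.
Insert 21: 21 > 5 → go right; 21 < 53 → go left; 21 < 50 → go left; 21 < 22 → go left; 21 > 14 → go right. Place as right child of 14.
Insert 13: 13 > 5 → go right; 13 < 53 → go left; 13 < 50 → go left; 13 < 22 → go left; 13 < 14 → go left. Place as left child of 14.
Insert 59: 59 > 5 → go right; 59 > 53 → go right; 59 > 57 → go right. Place as right child of 57.
Insert 25: 25 > 5 → go right; 25 < 53 → go left; 25 < 50 → go left; 25 > 22 → go right. Place as right child of 22.
Insert 17: 17 > 5 → go right; 17 < 53 → go left; 17 < 50 → go left; 17 < 22 → go left; 17 > 14 → go right; 17 < 21 → go left. Place as left child of 21.
Insert 24: 24 > 5 → go right; 24 < 53 → go left; 24 < 50 → go left; 24 > 22 → go right; 24 < 25 → go left. Place as left child of 25.
Insert 19: 19 > 5 → go right; 19 < 53 → go left; 19 < 50 → go left; 19 < 22 → go left; 19 > 14 → go right; 19 < 21 → go left; 19 > 17 → go right. Place as right child of 17.
Insert 27: 27 > 5 → go right; 27 < 53 → go left; 27 < 50 → go left; 27 > 22 → go right; 27 > 25 → go right. Place as right child of 25.
Insert 63: 63 > 5 → go right; 63 > 53 → go right; 63 > 57 → go right; 63 > 59 → go right. Place as right child of 59.
Insert 31: 31 > 5 → go right; 31 < 53 → go left; 31 < 50 → go left; 31 > 22 → go right; 31 > 25 → go right; 31 > 27 → go right. Place as right child of 27.
Insert 30: 30 > 5 → go right; 30 < 53 → go left; 30 < 50 → go left; 30 > 22 → go right; 30 > 25 → go right; 30 > 27 → go right; 30 < 31 → go left. Place as left child of 31.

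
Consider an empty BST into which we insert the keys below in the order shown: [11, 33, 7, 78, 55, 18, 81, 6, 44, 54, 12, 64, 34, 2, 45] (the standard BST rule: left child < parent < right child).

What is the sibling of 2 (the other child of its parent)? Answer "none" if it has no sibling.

none

11: root
33: right child of 11 (depth 1)
7: left child of 11 (depth 1)
78: right child of 33 (depth 2)
55: left child of 78 (depth 3)
18: left child of 33 (depth 2)
81: right child of 78 (depth 3)
6: left child of 7 (depth 2)
44: left child of 55 (depth 4)
54: right child of 44 (depth 5)
12: left child of 18 (depth 3)
64: right child of 55 (depth 4)
34: left child of 44 (depth 5)
2: left child of 6 (depth 3)
45: left child of 54 (depth 6)

2's parent is 6, which has only one child.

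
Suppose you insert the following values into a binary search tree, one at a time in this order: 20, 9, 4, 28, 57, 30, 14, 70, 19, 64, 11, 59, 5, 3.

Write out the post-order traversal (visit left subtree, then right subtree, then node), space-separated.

3 5 4 11 19 14 9 30 59 64 70 57 28 20

20: root
9: left child of 20 (depth 1)
4: left child of 9 (depth 2)
28: right child of 20 (depth 1)
57: right child of 28 (depth 2)
30: left child of 57 (depth 3)
14: right child of 9 (depth 2)
70: right child of 57 (depth 3)
19: right child of 14 (depth 3)
64: left child of 70 (depth 4)
11: left child of 14 (depth 3)
59: left child of 64 (depth 5)
5: right child of 4 (depth 3)
3: left child of 4 (depth 3)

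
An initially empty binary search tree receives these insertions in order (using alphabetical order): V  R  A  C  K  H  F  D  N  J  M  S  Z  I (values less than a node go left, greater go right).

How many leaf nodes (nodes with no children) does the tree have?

5

Insert V: tree is empty, so V becomes the root.
Insert R: R < V → go left. Place as left child of V.
Insert A: A < V → go left; A < R → go left. Place as left child of R.
Insert C: C < V → go left; C < R → go left; C > A → go right. Place as right child of A.
Insert K: K < V → go left; K < R → go left; K > A → go right; K > C → go right. Place as right child of C.
Insert H: H < V → go left; H < R → go left; H > A → go right; H > C → go right; H < K → go left. Place as left child of K.
Insert F: F < V → go left; F < R → go left; F > A → go right; F > C → go right; F < K → go left; F < H → go left. Place as left child of H.
Insert D: D < V → go left; D < R → go left; D > A → go right; D > C → go right; D < K → go left; D < H → go left; D < F → go left. Place as left child of F.
Insert N: N < V → go left; N < R → go left; N > A → go right; N > C → go right; N > K → go right. Place as right child of K.
Insert J: J < V → go left; J < R → go left; J > A → go right; J > C → go right; J < K → go left; J > H → go right. Place as right child of H.
Insert M: M < V → go left; M < R → go left; M > A → go right; M > C → go right; M > K → go right; M < N → go left. Place as left child of N.
Insert S: S < V → go left; S > R → go right. Place as right child of R.
Insert Z: Z > V → go right. Place as right child of V.
Insert I: I < V → go left; I < R → go left; I > A → go right; I > C → go right; I < K → go left; I > H → go right; I < J → go left. Place as left child of J.

Leaves: D, I, M, S, Z — 5 in total.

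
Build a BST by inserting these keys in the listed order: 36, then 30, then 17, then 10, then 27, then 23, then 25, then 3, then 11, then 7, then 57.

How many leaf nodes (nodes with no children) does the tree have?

Insert 36: tree is empty, so 36 becomes the root.
Insert 30: 30 < 36 → go left. Place as left child of 36.
Insert 17: 17 < 36 → go left; 17 < 30 → go left. Place as left child of 30.
Insert 10: 10 < 36 → go left; 10 < 30 → go left; 10 < 17 → go left. Place as left child of 17.
Insert 27: 27 < 36 → go left; 27 < 30 → go left; 27 > 17 → go right. Place as right child of 17.
Insert 23: 23 < 36 → go left; 23 < 30 → go left; 23 > 17 → go right; 23 < 27 → go left. Place as left child of 27.
Insert 25: 25 < 36 → go left; 25 < 30 → go left; 25 > 17 → go right; 25 < 27 → go left; 25 > 23 → go right. Place as right child of 23.
Insert 3: 3 < 36 → go left; 3 < 30 → go left; 3 < 17 → go left; 3 < 10 → go left. Place as left child of 10.
Insert 11: 11 < 36 → go left; 11 < 30 → go left; 11 < 17 → go left; 11 > 10 → go right. Place as right child of 10.
Insert 7: 7 < 36 → go left; 7 < 30 → go left; 7 < 17 → go left; 7 < 10 → go left; 7 > 3 → go right. Place as right child of 3.
Insert 57: 57 > 36 → go right. Place as right child of 36.

Leaves: 7, 11, 25, 57 — 4 in total.

4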